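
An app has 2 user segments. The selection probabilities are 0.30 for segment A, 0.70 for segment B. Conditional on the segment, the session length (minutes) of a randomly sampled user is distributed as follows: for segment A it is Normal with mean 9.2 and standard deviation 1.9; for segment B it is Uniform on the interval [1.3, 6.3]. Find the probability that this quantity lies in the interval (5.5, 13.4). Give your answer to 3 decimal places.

0.400

Conditional on each segment, P(5.5 < X < 13.4): A: 0.96072; B: 0.16.
By total probability, P(5.5 < X < 13.4) = 0.3·0.96072 + 0.7·0.16 = 0.400216.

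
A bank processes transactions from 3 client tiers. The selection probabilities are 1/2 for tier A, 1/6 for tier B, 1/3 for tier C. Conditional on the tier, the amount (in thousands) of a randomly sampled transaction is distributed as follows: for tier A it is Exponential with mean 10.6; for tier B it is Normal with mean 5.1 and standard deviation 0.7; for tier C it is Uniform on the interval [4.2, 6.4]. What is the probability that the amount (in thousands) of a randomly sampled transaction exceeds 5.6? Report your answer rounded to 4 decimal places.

0.4556

Conditional on each tier, P(X > 5.6): A: 0.589605; B: 0.237525; C: 0.363636.
By total probability, P(X > 5.6) = 0.5·0.589605 + 0.166667·0.237525 + 0.333333·0.363636 = 0.455602.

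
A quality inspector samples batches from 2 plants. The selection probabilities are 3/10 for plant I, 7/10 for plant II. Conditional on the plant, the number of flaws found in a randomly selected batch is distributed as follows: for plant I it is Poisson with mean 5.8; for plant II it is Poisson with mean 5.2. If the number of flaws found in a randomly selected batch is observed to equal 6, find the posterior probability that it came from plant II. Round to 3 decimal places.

0.688

Likelihoods P(X=6 | ·): I: 0.160076; II: 0.15148.
Posterior ∝ prior × likelihood. Numerator for II: 0.7·0.15148 = 0.106036.
Normalizing constant: 0.3·0.160076 + 0.7·0.15148 = 0.154059.
P(II | observation) = 0.106036 / 0.154059 = 0.688283.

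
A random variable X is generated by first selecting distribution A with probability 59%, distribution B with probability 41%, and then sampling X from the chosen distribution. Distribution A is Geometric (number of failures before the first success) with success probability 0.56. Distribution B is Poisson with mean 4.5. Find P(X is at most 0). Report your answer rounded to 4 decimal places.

0.3350

Conditional on each component, P(X ≤ 0): A: 0.56; B: 0.011109.
By total probability, P(X ≤ 0) = 0.59·0.56 + 0.41·0.011109 = 0.334955.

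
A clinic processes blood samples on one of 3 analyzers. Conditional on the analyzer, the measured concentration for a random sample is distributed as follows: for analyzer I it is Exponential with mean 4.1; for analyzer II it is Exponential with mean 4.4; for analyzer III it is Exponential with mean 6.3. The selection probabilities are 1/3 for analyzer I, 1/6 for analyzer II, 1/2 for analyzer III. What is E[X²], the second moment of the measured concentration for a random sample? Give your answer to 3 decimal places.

For each component E[X²] = Var + (mean)², giving I: 33.62; II: 38.72; III: 79.38.
Overall E[X²] = 0.333333·33.62 + 0.166667·38.72 + 0.5·79.38 = 57.35.

57.350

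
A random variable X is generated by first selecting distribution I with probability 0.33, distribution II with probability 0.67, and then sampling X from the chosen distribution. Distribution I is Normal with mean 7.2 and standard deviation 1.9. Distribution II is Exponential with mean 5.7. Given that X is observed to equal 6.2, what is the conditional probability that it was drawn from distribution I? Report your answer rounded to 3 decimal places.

Likelihoods f(6.2 | ·): I: 0.182812; II: 0.05912.
Posterior ∝ prior × likelihood. Numerator for I: 0.33·0.182812 = 0.060328.
Normalizing constant: 0.33·0.182812 + 0.67·0.05912 = 0.0999384.
P(I | observation) = 0.060328 / 0.0999384 = 0.603652.

0.604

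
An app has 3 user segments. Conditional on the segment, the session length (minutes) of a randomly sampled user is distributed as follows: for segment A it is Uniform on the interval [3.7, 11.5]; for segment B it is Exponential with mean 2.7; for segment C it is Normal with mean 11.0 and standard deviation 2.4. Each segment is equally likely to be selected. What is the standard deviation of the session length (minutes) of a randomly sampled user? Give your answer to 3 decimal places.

Per component, A: μ=7.6, E[X²]=62.83; B: μ=2.7, E[X²]=14.58; C: μ=11, E[X²]=126.76.
E[X] = 0.333333·7.6 + 0.333333·2.7 + 0.333333·11 = 7.1.
E[X²] = 0.333333·62.83 + 0.333333·14.58 + 0.333333·126.76 = 68.0567.
Var(X) = E[X²] − (E[X])² = 68.0567 − 50.41 = 17.6467.
SD(X) = √17.6467 = 4.20079.

4.201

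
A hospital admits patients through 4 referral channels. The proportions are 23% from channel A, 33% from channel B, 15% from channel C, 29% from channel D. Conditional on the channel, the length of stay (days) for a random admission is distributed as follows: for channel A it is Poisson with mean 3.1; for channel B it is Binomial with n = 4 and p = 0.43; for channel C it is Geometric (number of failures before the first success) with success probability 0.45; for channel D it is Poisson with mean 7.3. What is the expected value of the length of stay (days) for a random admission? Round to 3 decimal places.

3.581

Component means — A: 3.1; B: 1.72; C: 1.22222; D: 7.3.
E[X] = 0.23·3.1 + 0.33·1.72 + 0.15·1.22222 + 0.29·7.3 = 3.58093.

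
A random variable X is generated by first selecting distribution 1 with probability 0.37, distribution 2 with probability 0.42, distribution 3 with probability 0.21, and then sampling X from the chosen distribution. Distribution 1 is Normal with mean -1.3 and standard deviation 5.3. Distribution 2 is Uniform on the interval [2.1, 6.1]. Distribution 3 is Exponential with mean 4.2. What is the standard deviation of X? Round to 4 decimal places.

Per component, 1: μ=-1.3, E[X²]=29.78; 2: μ=4.1, E[X²]=18.1433; 3: μ=4.2, E[X²]=35.28.
E[X] = 0.37·-1.3 + 0.42·4.1 + 0.21·4.2 = 2.123.
E[X²] = 0.37·29.78 + 0.42·18.1433 + 0.21·35.28 = 26.0476.
Var(X) = E[X²] − (E[X])² = 26.0476 − 4.50713 = 21.5405.
SD(X) = √21.5405 = 4.64117.

4.6412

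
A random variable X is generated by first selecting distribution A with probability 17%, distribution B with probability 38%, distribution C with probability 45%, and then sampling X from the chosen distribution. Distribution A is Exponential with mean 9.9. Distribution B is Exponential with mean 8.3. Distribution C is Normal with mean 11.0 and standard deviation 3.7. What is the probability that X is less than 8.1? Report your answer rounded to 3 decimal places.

Conditional on each component, P(X < 8.1): A: 0.558767; B: 0.623148; C: 0.216583.
By total probability, P(X < 8.1) = 0.17·0.558767 + 0.38·0.623148 + 0.45·0.216583 = 0.429249.

0.429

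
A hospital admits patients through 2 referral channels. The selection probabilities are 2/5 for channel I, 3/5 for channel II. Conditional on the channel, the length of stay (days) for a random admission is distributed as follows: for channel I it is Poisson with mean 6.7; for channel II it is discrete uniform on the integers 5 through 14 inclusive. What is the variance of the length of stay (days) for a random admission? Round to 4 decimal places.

Per component, I: μ=6.7, E[X²]=51.59; II: μ=9.5, E[X²]=98.5.
E[X] = 0.4·6.7 + 0.6·9.5 = 8.38.
E[X²] = 0.4·51.59 + 0.6·98.5 = 79.736.
Var(X) = E[X²] − (E[X])² = 79.736 − 70.2244 = 9.5116.

9.5116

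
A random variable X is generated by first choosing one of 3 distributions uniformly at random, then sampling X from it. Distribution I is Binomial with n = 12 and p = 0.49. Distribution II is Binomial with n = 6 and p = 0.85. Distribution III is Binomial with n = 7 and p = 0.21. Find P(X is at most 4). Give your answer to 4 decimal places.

Conditional on each component, P(X ≤ 4): I: 0.213761; II: 0.223516; III: 0.994155.
By total probability, P(X ≤ 4) = 0.333333·0.213761 + 0.333333·0.223516 + 0.333333·0.994155 = 0.477144.

0.4771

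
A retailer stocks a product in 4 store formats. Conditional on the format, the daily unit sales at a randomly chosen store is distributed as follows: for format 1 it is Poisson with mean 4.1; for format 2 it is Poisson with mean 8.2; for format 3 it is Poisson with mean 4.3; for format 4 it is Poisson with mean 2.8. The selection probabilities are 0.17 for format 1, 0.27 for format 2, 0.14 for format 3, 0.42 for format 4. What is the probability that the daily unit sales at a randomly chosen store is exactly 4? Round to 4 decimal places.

Conditional on each format, P(X = 4): 1: 0.195127; 2: 0.0517404; 3: 0.193284; 4: 0.155739.
By total probability, P(X = 4) = 0.17·0.195127 + 0.27·0.0517404 + 0.14·0.193284 + 0.42·0.155739 = 0.139611.

0.1396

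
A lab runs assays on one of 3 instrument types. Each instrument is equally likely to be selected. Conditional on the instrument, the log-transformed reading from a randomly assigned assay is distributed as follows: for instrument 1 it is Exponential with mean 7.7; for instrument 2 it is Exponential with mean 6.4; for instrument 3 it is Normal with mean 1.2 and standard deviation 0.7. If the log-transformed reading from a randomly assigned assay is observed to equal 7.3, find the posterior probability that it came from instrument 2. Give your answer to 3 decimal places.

0.498

Likelihoods f(7.3 | ·): 1: 0.050324; 2: 0.0499405; 3: 1.84466e-17.
Posterior ∝ prior × likelihood. Numerator for 2: 0.333333·0.0499405 = 0.0166468.
Normalizing constant: 0.333333·0.050324 + 0.333333·0.0499405 + 0.333333·1.84466e-17 = 0.0334215.
P(2 | observation) = 0.0166468 / 0.0334215 = 0.498087.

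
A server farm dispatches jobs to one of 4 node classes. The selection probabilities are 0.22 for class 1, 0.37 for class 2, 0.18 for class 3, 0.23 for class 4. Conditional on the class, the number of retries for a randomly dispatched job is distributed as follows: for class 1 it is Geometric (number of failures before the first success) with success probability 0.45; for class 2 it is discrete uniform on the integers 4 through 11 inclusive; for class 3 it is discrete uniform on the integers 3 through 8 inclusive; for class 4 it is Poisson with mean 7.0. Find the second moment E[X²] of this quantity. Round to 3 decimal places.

For each component E[X²] = Var + (mean)², giving 1: 4.20988; 2: 61.5; 3: 33.1667; 4: 56.
Overall E[X²] = 0.22·4.20988 + 0.37·61.5 + 0.18·33.1667 + 0.23·56 = 42.5312.

42.531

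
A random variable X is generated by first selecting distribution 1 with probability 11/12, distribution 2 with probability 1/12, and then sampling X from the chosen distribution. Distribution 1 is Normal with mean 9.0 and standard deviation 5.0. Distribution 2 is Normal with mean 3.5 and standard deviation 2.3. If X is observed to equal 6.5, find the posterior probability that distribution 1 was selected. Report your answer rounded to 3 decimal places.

0.913

Likelihoods f(6.5 | ·): 1: 0.0704131; 2: 0.0740874.
Posterior ∝ prior × likelihood. Numerator for 1: 0.916667·0.0704131 = 0.0645453.
Normalizing constant: 0.916667·0.0704131 + 0.0833333·0.0740874 = 0.0707193.
P(1 | observation) = 0.0645453 / 0.0707193 = 0.912698.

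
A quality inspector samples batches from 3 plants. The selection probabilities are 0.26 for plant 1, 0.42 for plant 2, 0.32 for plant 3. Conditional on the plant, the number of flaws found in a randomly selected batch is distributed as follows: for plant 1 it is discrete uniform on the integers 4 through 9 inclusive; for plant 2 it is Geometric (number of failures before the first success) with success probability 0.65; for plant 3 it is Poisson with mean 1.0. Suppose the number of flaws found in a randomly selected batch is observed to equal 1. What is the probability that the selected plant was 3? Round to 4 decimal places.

Likelihoods P(X=1 | ·): 1: 0; 2: 0.2275; 3: 0.367879.
Posterior ∝ prior × likelihood. Numerator for 3: 0.32·0.367879 = 0.117721.
Normalizing constant: 0.26·0 + 0.42·0.2275 + 0.32·0.367879 = 0.213271.
P(3 | observation) = 0.117721 / 0.213271 = 0.551979.

0.5520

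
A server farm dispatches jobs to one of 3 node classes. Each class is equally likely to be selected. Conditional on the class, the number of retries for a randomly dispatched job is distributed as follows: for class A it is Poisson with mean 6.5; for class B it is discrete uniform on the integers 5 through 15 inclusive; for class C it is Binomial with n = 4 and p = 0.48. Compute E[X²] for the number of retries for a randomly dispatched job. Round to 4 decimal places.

For each component E[X²] = Var + (mean)², giving A: 48.75; B: 110; C: 4.6848.
Overall E[X²] = 0.333333·48.75 + 0.333333·110 + 0.333333·4.6848 = 54.4783.

54.4783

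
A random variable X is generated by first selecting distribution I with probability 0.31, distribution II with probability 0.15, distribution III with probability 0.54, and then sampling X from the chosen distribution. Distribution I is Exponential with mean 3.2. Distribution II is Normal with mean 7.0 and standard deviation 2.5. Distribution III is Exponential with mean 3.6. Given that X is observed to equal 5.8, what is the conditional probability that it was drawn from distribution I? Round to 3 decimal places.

0.236

Likelihoods f(5.8 | ·): I: 0.0510142; II: 0.142213; III: 0.0554627.
Posterior ∝ prior × likelihood. Numerator for I: 0.31·0.0510142 = 0.0158144.
Normalizing constant: 0.31·0.0510142 + 0.15·0.142213 + 0.54·0.0554627 = 0.0670962.
P(I | observation) = 0.0158144 / 0.0670962 = 0.235698.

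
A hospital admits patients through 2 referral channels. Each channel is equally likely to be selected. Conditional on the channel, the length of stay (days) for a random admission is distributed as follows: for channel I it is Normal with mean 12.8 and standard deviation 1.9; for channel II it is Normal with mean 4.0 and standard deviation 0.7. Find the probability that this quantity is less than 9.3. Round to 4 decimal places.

0.5164

Conditional on each channel, P(X < 9.3): I: 0.0327299; II: 1.
By total probability, P(X < 9.3) = 0.5·0.0327299 + 0.5·1 = 0.516365.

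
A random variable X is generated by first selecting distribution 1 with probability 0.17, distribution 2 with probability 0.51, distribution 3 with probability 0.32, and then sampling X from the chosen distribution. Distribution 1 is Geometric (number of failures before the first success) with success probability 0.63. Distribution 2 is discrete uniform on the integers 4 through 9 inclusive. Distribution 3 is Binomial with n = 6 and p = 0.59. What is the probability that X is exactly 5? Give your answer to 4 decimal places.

Conditional on each component, P(X = 5): 1: 0.00436867; 2: 0.166667; 3: 0.175871.
By total probability, P(X = 5) = 0.17·0.00436867 + 0.51·0.166667 + 0.32·0.175871 = 0.142022.

0.1420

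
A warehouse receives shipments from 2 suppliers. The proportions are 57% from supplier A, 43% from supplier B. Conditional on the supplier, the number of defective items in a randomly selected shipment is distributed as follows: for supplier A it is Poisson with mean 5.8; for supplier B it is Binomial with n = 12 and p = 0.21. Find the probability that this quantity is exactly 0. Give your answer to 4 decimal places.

0.0271

Conditional on each supplier, P(X = 0): A: 0.00302755; B: 0.0590915.
By total probability, P(X = 0) = 0.57·0.00302755 + 0.43·0.0590915 = 0.0271351.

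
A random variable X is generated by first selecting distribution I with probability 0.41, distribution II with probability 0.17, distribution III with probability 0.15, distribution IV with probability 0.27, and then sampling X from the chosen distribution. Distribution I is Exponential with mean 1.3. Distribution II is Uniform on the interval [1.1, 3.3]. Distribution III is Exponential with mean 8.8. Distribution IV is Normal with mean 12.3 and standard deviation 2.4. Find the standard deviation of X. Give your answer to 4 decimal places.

6.0936

Per component, I: μ=1.3, E[X²]=3.38; II: μ=2.2, E[X²]=5.24333; III: μ=8.8, E[X²]=154.88; IV: μ=12.3, E[X²]=157.05.
E[X] = 0.41·1.3 + 0.17·2.2 + 0.15·8.8 + 0.27·12.3 = 5.548.
E[X²] = 0.41·3.38 + 0.17·5.24333 + 0.15·154.88 + 0.27·157.05 = 67.9127.
Var(X) = E[X²] − (E[X])² = 67.9127 − 30.7803 = 37.1324.
SD(X) = √37.1324 = 6.09363.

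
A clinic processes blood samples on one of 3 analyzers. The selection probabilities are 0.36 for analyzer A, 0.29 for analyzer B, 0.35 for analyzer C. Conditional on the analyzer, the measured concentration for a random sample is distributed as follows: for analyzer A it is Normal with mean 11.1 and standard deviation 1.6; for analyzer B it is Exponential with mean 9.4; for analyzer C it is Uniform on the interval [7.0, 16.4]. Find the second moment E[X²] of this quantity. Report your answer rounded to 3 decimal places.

For each component E[X²] = Var + (mean)², giving A: 125.77; B: 176.72; C: 144.253.
Overall E[X²] = 0.36·125.77 + 0.29·176.72 + 0.35·144.253 = 147.015.

147.015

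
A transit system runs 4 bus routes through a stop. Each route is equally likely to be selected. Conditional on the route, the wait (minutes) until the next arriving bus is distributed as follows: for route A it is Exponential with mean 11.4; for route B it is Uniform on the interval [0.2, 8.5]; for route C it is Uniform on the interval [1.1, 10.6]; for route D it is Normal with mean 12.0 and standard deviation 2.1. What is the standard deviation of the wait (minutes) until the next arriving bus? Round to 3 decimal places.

6.937

Per component, A: μ=11.4, E[X²]=259.92; B: μ=4.35, E[X²]=24.6633; C: μ=5.85, E[X²]=41.7433; D: μ=12, E[X²]=148.41.
E[X] = 0.25·11.4 + 0.25·4.35 + 0.25·5.85 + 0.25·12 = 8.4.
E[X²] = 0.25·259.92 + 0.25·24.6633 + 0.25·41.7433 + 0.25·148.41 = 118.684.
Var(X) = E[X²] − (E[X])² = 118.684 − 70.56 = 48.1242.
SD(X) = √48.1242 = 6.93716.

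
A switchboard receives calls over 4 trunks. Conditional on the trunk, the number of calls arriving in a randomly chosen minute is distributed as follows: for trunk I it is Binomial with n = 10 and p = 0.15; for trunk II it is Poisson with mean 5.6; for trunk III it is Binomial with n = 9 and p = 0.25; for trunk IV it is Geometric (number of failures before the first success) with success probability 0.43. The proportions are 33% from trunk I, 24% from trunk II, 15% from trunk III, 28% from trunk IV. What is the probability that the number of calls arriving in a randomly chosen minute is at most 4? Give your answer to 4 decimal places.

Conditional on each trunk, P(X ≤ 4): I: 0.990126; II: 0.34215; III: 0.951073; IV: 0.939831.
By total probability, P(X ≤ 4) = 0.33·0.990126 + 0.24·0.34215 + 0.15·0.951073 + 0.28·0.939831 = 0.814671.

0.8147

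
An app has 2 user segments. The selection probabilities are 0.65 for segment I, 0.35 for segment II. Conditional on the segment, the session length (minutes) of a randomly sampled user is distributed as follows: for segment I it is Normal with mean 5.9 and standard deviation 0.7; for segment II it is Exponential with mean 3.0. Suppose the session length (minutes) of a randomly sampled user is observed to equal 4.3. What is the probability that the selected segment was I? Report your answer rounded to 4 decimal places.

Likelihoods f(4.3 | ·): I: 0.0418147; II: 0.0795042.
Posterior ∝ prior × likelihood. Numerator for I: 0.65·0.0418147 = 0.0271795.
Normalizing constant: 0.65·0.0418147 + 0.35·0.0795042 = 0.055006.
P(I | observation) = 0.0271795 / 0.055006 = 0.494119.

0.4941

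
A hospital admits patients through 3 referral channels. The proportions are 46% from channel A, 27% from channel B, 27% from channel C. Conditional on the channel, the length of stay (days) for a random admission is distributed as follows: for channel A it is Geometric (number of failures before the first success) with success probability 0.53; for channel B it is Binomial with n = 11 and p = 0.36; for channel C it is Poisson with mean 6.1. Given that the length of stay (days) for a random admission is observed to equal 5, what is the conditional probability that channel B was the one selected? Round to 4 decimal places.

Likelihoods P(X=5 | ·): A: 0.0121553; B: 0.19197; C: 0.15786.
Posterior ∝ prior × likelihood. Numerator for B: 0.27·0.19197 = 0.051832.
Normalizing constant: 0.46·0.0121553 + 0.27·0.19197 + 0.27·0.15786 = 0.100046.
P(B | observation) = 0.051832 / 0.100046 = 0.518084.

0.5181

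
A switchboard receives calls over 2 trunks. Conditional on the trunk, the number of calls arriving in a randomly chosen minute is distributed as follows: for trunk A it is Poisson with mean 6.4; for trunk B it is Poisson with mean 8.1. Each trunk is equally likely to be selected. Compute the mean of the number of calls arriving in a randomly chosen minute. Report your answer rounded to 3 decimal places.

7.250

Component means — A: 6.4; B: 8.1.
E[X] = 0.5·6.4 + 0.5·8.1 = 7.25.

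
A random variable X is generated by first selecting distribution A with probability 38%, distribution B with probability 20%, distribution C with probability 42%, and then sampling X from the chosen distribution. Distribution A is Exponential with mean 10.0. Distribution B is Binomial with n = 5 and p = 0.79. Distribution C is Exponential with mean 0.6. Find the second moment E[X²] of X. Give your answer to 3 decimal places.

For each component E[X²] = Var + (mean)², giving A: 200; B: 16.432; C: 0.72.
Overall E[X²] = 0.38·200 + 0.2·16.432 + 0.42·0.72 = 79.5888.

79.589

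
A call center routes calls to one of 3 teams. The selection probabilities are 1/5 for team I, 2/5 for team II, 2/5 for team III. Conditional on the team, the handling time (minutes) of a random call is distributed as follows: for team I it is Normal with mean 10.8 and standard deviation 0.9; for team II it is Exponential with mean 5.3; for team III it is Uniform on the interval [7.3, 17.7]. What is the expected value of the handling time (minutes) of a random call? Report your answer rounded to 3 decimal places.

9.280

Component means — I: 10.8; II: 5.3; III: 12.5.
E[X] = 0.2·10.8 + 0.4·5.3 + 0.4·12.5 = 9.28.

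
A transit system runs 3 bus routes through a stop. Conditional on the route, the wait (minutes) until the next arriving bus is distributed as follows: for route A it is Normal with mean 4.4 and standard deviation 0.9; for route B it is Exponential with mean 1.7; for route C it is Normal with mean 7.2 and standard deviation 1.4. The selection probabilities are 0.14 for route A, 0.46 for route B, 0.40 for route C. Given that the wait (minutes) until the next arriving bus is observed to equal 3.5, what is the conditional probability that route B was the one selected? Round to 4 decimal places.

Likelihoods f(3.5 | ·): A: 0.268856; B: 0.0750612; C: 0.00867112.
Posterior ∝ prior × likelihood. Numerator for B: 0.46·0.0750612 = 0.0345281.
Normalizing constant: 0.14·0.268856 + 0.46·0.0750612 + 0.4·0.00867112 = 0.0756365.
P(B | observation) = 0.0345281 / 0.0756365 = 0.456501.

0.4565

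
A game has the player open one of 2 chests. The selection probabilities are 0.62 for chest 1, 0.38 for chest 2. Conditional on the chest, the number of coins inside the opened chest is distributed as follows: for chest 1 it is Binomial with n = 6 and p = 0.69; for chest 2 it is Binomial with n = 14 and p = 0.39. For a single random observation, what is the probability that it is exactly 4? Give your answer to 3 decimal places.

Conditional on each chest, P(X = 4): 1: 0.326747; 2: 0.165193.
By total probability, P(X = 4) = 0.62·0.326747 + 0.38·0.165193 = 0.265356.

0.265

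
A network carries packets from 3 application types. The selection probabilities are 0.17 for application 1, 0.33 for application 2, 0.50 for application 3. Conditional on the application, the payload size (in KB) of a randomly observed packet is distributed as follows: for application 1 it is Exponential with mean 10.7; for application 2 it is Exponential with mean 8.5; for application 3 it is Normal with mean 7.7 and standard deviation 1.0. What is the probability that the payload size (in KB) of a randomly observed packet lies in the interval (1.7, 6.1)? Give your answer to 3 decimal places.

0.185

Conditional on each application, P(1.7 < X < 6.1): 1: 0.287627; 2: 0.330832; 3: 0.0547993.
By total probability, P(1.7 < X < 6.1) = 0.17·0.287627 + 0.33·0.330832 + 0.5·0.0547993 = 0.185471.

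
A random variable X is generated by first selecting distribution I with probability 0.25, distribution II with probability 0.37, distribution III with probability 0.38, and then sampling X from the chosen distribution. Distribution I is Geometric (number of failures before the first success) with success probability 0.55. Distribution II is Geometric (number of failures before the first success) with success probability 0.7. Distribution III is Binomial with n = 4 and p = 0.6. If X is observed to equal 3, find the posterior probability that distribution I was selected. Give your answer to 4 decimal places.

Likelihoods P(X=3 | ·): I: 0.0501187; II: 0.0189; III: 0.3456.
Posterior ∝ prior × likelihood. Numerator for I: 0.25·0.0501187 = 0.0125297.
Normalizing constant: 0.25·0.0501187 + 0.37·0.0189 + 0.38·0.3456 = 0.150851.
P(I | observation) = 0.0125297 / 0.150851 = 0.0830602.

0.0831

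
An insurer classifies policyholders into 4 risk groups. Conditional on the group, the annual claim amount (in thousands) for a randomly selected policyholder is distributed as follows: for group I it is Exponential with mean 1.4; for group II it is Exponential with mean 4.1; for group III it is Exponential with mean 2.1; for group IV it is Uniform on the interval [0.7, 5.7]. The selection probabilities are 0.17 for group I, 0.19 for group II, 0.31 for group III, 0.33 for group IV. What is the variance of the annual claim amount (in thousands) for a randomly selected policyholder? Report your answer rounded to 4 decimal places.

Per component, I: μ=1.4, E[X²]=3.92; II: μ=4.1, E[X²]=33.62; III: μ=2.1, E[X²]=8.82; IV: μ=3.2, E[X²]=12.3233.
E[X] = 0.17·1.4 + 0.19·4.1 + 0.31·2.1 + 0.33·3.2 = 2.724.
E[X²] = 0.17·3.92 + 0.19·33.62 + 0.31·8.82 + 0.33·12.3233 = 13.8551.
Var(X) = E[X²] − (E[X])² = 13.8551 − 7.42018 = 6.43492.

6.4349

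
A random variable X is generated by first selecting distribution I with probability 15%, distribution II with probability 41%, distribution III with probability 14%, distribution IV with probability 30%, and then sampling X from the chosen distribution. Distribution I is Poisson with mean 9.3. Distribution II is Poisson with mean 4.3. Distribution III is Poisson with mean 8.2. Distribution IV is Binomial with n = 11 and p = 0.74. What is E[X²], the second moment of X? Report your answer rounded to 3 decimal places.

54.787

For each component E[X²] = Var + (mean)², giving I: 95.79; II: 22.79; III: 75.44; IV: 68.376.
Overall E[X²] = 0.15·95.79 + 0.41·22.79 + 0.14·75.44 + 0.3·68.376 = 54.7868.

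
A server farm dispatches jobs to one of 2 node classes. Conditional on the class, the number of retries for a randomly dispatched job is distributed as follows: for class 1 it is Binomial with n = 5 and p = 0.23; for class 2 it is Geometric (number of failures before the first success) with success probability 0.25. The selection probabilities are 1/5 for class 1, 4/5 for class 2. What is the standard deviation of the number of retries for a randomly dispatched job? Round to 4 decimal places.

Per component, 1: μ=1.15, E[X²]=2.208; 2: μ=3, E[X²]=21.
E[X] = 0.2·1.15 + 0.8·3 = 2.63.
E[X²] = 0.2·2.208 + 0.8·21 = 17.2416.
Var(X) = E[X²] − (E[X])² = 17.2416 − 6.9169 = 10.3247.
SD(X) = √10.3247 = 3.21321.

3.2132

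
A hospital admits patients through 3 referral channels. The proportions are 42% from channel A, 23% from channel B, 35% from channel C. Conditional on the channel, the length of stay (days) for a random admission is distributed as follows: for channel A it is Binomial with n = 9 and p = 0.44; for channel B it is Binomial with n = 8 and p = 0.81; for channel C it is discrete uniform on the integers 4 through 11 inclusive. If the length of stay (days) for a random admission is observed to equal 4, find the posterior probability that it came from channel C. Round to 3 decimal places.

Likelihoods P(X=4 | ·): A: 0.260089; B: 0.0392692; C: 0.125.
Posterior ∝ prior × likelihood. Numerator for C: 0.35·0.125 = 0.04375.
Normalizing constant: 0.42·0.260089 + 0.23·0.0392692 + 0.35·0.125 = 0.162019.
P(C | observation) = 0.04375 / 0.162019 = 0.27003.

0.270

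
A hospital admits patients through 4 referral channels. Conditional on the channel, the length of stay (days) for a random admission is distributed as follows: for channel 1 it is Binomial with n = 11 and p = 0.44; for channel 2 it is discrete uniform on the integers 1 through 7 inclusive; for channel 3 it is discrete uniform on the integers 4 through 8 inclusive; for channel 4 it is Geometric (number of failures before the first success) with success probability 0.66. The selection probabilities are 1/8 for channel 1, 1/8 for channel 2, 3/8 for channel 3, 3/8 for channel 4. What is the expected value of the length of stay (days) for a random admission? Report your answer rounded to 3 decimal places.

Component means — 1: 4.84; 2: 4; 3: 6; 4: 0.515152.
E[X] = 0.125·4.84 + 0.125·4 + 0.375·6 + 0.375·0.515152 = 3.54818.

3.548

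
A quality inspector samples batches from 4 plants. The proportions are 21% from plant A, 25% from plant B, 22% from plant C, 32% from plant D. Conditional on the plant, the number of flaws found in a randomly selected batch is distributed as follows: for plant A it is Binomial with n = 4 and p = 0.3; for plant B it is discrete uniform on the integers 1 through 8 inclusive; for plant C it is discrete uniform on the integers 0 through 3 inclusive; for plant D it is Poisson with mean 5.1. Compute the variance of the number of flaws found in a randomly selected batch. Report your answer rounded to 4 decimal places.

Per component, A: μ=1.2, E[X²]=2.28; B: μ=4.5, E[X²]=25.5; C: μ=1.5, E[X²]=3.5; D: μ=5.1, E[X²]=31.11.
E[X] = 0.21·1.2 + 0.25·4.5 + 0.22·1.5 + 0.32·5.1 = 3.339.
E[X²] = 0.21·2.28 + 0.25·25.5 + 0.22·3.5 + 0.32·31.11 = 17.579.
Var(X) = E[X²] − (E[X])² = 17.579 − 11.1489 = 6.43008.

6.4301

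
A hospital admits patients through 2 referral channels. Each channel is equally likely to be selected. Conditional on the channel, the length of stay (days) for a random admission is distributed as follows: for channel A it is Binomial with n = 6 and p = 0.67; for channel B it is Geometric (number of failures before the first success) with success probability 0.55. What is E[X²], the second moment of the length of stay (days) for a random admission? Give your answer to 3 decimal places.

For each component E[X²] = Var + (mean)², giving A: 17.487; B: 2.15702.
Overall E[X²] = 0.5·17.487 + 0.5·2.15702 = 9.82201.

9.822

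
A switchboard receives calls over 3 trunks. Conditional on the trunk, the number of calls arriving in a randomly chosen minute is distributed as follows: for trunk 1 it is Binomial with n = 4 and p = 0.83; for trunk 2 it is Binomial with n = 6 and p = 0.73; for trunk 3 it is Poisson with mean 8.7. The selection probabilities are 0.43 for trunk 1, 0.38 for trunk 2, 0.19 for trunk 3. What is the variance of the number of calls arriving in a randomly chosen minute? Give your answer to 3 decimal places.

Per component, 1: μ=3.32, E[X²]=11.5868; 2: μ=4.38, E[X²]=20.367; 3: μ=8.7, E[X²]=84.39.
E[X] = 0.43·3.32 + 0.38·4.38 + 0.19·8.7 = 4.745.
E[X²] = 0.43·11.5868 + 0.38·20.367 + 0.19·84.39 = 28.7559.
Var(X) = E[X²] − (E[X])² = 28.7559 − 22.515 = 6.24086.

6.241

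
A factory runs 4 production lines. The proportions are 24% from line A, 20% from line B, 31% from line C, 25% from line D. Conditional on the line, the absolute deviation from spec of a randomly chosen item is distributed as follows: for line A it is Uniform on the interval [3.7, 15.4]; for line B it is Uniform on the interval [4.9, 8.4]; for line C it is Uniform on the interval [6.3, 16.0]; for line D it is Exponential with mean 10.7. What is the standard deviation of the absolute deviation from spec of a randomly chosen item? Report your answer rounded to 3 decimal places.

Per component, A: μ=9.55, E[X²]=102.61; B: μ=6.65, E[X²]=45.2433; C: μ=11.15, E[X²]=132.163; D: μ=10.7, E[X²]=228.98.
E[X] = 0.24·9.55 + 0.2·6.65 + 0.31·11.15 + 0.25·10.7 = 9.7535.
E[X²] = 0.24·102.61 + 0.2·45.2433 + 0.31·132.163 + 0.25·228.98 = 131.891.
Var(X) = E[X²] − (E[X])² = 131.891 − 95.1308 = 36.7599.
SD(X) = √36.7599 = 6.063.

6.063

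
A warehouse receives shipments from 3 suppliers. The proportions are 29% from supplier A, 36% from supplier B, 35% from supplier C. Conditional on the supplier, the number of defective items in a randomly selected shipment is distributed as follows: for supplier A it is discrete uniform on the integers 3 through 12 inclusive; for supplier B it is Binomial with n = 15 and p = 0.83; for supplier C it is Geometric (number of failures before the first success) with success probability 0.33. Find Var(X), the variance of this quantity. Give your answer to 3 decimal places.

24.582

Per component, A: μ=7.5, E[X²]=64.5; B: μ=12.45, E[X²]=157.119; C: μ=2.0303, E[X²]=10.2746.
E[X] = 0.29·7.5 + 0.36·12.45 + 0.35·2.0303 = 7.36761.
E[X²] = 0.29·64.5 + 0.36·157.119 + 0.35·10.2746 = 78.8639.
Var(X) = E[X²] − (E[X])² = 78.8639 − 54.2816 = 24.5823.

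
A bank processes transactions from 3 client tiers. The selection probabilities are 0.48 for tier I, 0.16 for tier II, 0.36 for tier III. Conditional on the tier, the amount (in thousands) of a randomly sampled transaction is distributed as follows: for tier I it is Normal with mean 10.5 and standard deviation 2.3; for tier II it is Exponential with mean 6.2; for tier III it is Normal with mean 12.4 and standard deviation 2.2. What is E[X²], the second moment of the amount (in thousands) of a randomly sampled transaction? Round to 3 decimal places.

124.856

For each component E[X²] = Var + (mean)², giving I: 115.54; II: 76.88; III: 158.6.
Overall E[X²] = 0.48·115.54 + 0.16·76.88 + 0.36·158.6 = 124.856.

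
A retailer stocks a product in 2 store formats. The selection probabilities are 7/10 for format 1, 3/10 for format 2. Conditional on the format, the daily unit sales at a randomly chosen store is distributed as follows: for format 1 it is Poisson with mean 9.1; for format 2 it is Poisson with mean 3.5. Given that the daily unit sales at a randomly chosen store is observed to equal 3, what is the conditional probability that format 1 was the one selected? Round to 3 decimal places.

0.132

Likelihoods P(X=3 | ·): 1: 0.0140247; 2: 0.215785.
Posterior ∝ prior × likelihood. Numerator for 1: 0.7·0.0140247 = 0.00981728.
Normalizing constant: 0.7·0.0140247 + 0.3·0.215785 = 0.0745529.
P(1 | observation) = 0.00981728 / 0.0745529 = 0.131682.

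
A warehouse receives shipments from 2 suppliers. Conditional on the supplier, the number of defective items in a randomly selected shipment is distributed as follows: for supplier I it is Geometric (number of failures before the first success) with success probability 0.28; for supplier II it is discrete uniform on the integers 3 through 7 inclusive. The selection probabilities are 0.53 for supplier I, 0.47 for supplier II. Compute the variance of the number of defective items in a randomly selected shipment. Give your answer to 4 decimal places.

7.2765

Per component, I: μ=2.57143, E[X²]=15.7959; II: μ=5, E[X²]=27.
E[X] = 0.53·2.57143 + 0.47·5 = 3.71286.
E[X²] = 0.53·15.7959 + 0.47·27 = 21.0618.
Var(X) = E[X²] − (E[X])² = 21.0618 − 13.7853 = 7.27653.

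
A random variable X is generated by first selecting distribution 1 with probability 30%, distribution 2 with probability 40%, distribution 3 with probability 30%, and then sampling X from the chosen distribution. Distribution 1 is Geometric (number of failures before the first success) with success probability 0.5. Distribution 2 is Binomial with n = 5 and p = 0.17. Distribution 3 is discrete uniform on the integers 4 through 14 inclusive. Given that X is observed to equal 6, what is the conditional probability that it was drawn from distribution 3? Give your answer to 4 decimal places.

Likelihoods P(X=6 | ·): 1: 0.0078125; 2: 0; 3: 0.0909091.
Posterior ∝ prior × likelihood. Numerator for 3: 0.3·0.0909091 = 0.0272727.
Normalizing constant: 0.3·0.0078125 + 0.4·0 + 0.3·0.0909091 = 0.0296165.
P(3 | observation) = 0.0272727 / 0.0296165 = 0.920863.

0.9209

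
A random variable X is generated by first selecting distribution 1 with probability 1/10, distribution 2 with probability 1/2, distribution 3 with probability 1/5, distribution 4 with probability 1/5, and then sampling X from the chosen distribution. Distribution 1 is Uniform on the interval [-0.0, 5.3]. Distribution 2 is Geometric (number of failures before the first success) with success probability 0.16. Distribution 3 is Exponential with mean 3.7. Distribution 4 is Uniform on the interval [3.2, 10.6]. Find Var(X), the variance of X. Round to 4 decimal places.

21.9344

Per component, 1: μ=2.65, E[X²]=9.36333; 2: μ=5.25, E[X²]=60.375; 3: μ=3.7, E[X²]=27.38; 4: μ=6.9, E[X²]=52.1733.
E[X] = 0.1·2.65 + 0.5·5.25 + 0.2·3.7 + 0.2·6.9 = 5.01.
E[X²] = 0.1·9.36333 + 0.5·60.375 + 0.2·27.38 + 0.2·52.1733 = 47.0345.
Var(X) = E[X²] − (E[X])² = 47.0345 − 25.1001 = 21.9344.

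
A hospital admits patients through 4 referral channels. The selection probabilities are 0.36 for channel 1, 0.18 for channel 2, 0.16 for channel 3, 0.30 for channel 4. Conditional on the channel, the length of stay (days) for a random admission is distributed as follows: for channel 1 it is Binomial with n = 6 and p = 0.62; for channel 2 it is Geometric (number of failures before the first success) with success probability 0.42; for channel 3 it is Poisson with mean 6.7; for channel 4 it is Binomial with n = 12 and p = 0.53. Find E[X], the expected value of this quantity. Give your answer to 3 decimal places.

Component means — 1: 3.72; 2: 1.38095; 3: 6.7; 4: 6.36.
E[X] = 0.36·3.72 + 0.18·1.38095 + 0.16·6.7 + 0.3·6.36 = 4.56777.

4.568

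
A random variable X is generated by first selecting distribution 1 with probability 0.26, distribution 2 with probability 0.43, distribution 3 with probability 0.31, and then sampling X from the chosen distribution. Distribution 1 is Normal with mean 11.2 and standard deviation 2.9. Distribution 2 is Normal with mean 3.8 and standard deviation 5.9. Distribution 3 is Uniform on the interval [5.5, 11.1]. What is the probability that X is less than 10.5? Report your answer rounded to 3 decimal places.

0.757

Conditional on each component, P(X < 10.5): 1: 0.404631; 2: 0.871937; 3: 0.892857.
By total probability, P(X < 10.5) = 0.26·0.404631 + 0.43·0.871937 + 0.31·0.892857 = 0.756922.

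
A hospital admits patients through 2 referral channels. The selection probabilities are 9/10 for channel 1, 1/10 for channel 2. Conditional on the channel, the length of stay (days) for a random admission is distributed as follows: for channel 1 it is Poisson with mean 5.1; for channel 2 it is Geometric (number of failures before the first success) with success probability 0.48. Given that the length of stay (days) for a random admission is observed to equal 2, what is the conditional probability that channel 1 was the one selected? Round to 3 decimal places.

0.846

Likelihoods P(X=2 | ·): 1: 0.0792882; 2: 0.129792.
Posterior ∝ prior × likelihood. Numerator for 1: 0.9·0.0792882 = 0.0713594.
Normalizing constant: 0.9·0.0792882 + 0.1·0.129792 = 0.0843386.
P(1 | observation) = 0.0713594 / 0.0843386 = 0.846106.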